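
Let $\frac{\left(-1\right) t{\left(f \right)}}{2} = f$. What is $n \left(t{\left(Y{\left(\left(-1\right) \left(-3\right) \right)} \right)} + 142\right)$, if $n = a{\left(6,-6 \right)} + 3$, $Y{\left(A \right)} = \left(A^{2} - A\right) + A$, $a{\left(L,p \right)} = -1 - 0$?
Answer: $248$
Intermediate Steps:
$a{\left(L,p \right)} = -1$ ($a{\left(L,p \right)} = -1 + 0 = -1$)
$Y{\left(A \right)} = A^{2}$
$t{\left(f \right)} = - 2 f$
$n = 2$ ($n = -1 + 3 = 2$)
$n \left(t{\left(Y{\left(\left(-1\right) \left(-3\right) \right)} \right)} + 142\right) = 2 \left(- 2 \left(\left(-1\right) \left(-3\right)\right)^{2} + 142\right) = 2 \left(- 2 \cdot 3^{2} + 142\right) = 2 \left(\left(-2\right) 9 + 142\right) = 2 \left(-18 + 142\right) = 2 \cdot 124 = 248$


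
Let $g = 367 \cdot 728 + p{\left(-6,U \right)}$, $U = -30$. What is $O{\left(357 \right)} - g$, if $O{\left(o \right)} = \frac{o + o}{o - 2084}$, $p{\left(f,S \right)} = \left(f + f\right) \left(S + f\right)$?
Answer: $- \frac{462159730}{1727} \approx -2.6761 \cdot 10^{5}$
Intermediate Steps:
$p{\left(f,S \right)} = 2 f \left(S + f\right)$
$O{\left(o \right)} = \frac{2 o}{-2084 + o}$
$g = 267608$ ($g = 367 \cdot 728 + 2 \left(-6\right) \left(-30 - 6\right) = 267176 + 2 \left(-6\right) \left(-36\right) = 267176 + 432 = 267608$)
$O{\left(357 \right)} - g = 2 \cdot 357 \frac{1}{-2084 + 357} - 267608 = 2 \cdot 357 \frac{1}{-1727} - 267608 = 2 \cdot 357 \left(- \frac{1}{1727}\right) - 267608 = - \frac{714}{1727} - 267608 = - \frac{462159730}{1727}$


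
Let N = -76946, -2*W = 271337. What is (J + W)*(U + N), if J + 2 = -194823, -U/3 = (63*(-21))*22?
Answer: -3427878582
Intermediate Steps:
U = 87318 (U = -3*63*(-21)*22 = -(-3969)*22 = -3*(-29106) = 87318)
W = -271337/2 (W = -½*271337 = -271337/2 ≈ -1.3567e+5)
J = -194825 (J = -2 - 194823 = -194825)
(J + W)*(U + N) = (-194825 - 271337/2)*(87318 - 76946) = -660987/2*10372 = -3427878582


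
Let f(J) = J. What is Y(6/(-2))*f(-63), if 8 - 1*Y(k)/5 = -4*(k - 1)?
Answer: 2520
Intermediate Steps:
Y(k) = 20 + 20*k (Y(k) = 40 - (-20)*(k - 1) = 40 - (-20)*(-1 + k) = 40 - 5*(4 - 4*k) = 40 + (-20 + 20*k) = 20 + 20*k)
Y(6/(-2))*f(-63) = (20 + 20*(6/(-2)))*(-63) = (20 + 20*(6*(-½)))*(-63) = (20 + 20*(-3))*(-63) = (20 - 60)*(-63) = -40*(-63) = 2520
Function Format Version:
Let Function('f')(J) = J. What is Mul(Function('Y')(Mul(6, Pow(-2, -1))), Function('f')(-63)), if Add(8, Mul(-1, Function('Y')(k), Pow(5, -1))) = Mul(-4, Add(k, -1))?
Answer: 2520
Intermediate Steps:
Function('Y')(k) = Add(20, Mul(20, k)) (Function('Y')(k) = Add(40, Mul(-5, Mul(-4, Add(k, -1)))) = Add(40, Mul(-5, Mul(-4, Add(-1, k)))) = Add(40, Mul(-5, Add(4, Mul(-4, k)))) = Add(40, Add(-20, Mul(20, k))) = Add(20, Mul(20, k)))
Mul(Function('Y')(Mul(6, Pow(-2, -1))), Function('f')(-63)) = Mul(Add(20, Mul(20, Mul(6, Pow(-2, -1)))), -63) = Mul(Add(20, Mul(20, Mul(6, Rational(-1, 2)))), -63) = Mul(Add(20, Mul(20, -3)), -63) = Mul(Add(20, -60), -63) = Mul(-40, -63) = 2520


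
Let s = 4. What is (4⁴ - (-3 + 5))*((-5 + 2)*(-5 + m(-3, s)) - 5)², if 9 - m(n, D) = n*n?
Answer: 25400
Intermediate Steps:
m(n, D) = 9 - n² (m(n, D) = 9 - n*n = 9 - n²)
(4⁴ - (-3 + 5))*((-5 + 2)*(-5 + m(-3, s)) - 5)² = (4⁴ - (-3 + 5))*((-5 + 2)*(-5 + (9 - 1*(-3)²)) - 5)² = (256 - 1*2)*(-3*(-5 + (9 - 1*9)) - 5)² = (256 - 2)*(-3*(-5 + (9 - 9)) - 5)² = 254*(-3*(-5 + 0) - 5)² = 254*(-3*(-5) - 5)² = 254*(15 - 5)² = 254*10² = 254*100 = 25400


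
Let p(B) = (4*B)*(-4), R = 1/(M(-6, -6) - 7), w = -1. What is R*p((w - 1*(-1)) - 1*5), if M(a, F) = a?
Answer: -80/13 ≈ -6.1538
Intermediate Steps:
R = -1/13 (R = 1/(-6 - 7) = 1/(-13) = -1/13 ≈ -0.076923)
p(B) = -16*B
R*p((w - 1*(-1)) - 1*5) = -(-16)*((-1 - 1*(-1)) - 1*5)/13 = -(-16)*((-1 + 1) - 5)/13 = -(-16)*(0 - 5)/13 = -(-16)*(-5)/13 = -1/13*80 = -80/13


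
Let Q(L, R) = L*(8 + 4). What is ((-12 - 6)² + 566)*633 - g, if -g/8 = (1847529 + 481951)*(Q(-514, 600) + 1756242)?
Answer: 32614099615530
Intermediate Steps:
Q(L, R) = 12*L (Q(L, R) = L*12 = 12*L)
g = -32614099052160 (g = -8*(1847529 + 481951)*(12*(-514) + 1756242) = -18635840*(-6168 + 1756242) = -18635840*1750074 = -8*4076762381520 = -32614099052160)
((-12 - 6)² + 566)*633 - g = ((-12 - 6)² + 566)*633 - 1*(-32614099052160) = ((-18)² + 566)*633 + 32614099052160 = (324 + 566)*633 + 32614099052160 = 890*633 + 32614099052160 = 563370 + 32614099052160 = 32614099615530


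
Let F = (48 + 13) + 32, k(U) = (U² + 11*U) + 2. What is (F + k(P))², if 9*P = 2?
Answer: 62362609/6561 ≈ 9505.0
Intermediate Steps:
P = 2/9 (P = (⅑)*2 = 2/9 ≈ 0.22222)
k(U) = 2 + U² + 11*U
F = 93 (F = 61 + 32 = 93)
(F + k(P))² = (93 + (2 + (2/9)² + 11*(2/9)))² = (93 + (2 + 4/81 + 22/9))² = (93 + 364/81)² = (7897/81)² = 62362609/6561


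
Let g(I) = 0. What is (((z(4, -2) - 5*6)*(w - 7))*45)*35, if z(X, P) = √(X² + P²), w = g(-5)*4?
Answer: 330750 - 22050*√5 ≈ 2.8144e+5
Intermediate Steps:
w = 0 (w = 0*4 = 0)
z(X, P) = √(P² + X²)
(((z(4, -2) - 5*6)*(w - 7))*45)*35 = (((√((-2)² + 4²) - 5*6)*(0 - 7))*45)*35 = (((√(4 + 16) - 30)*(-7))*45)*35 = (((√20 - 30)*(-7))*45)*35 = (((2*√5 - 30)*(-7))*45)*35 = (((-30 + 2*√5)*(-7))*45)*35 = ((210 - 14*√5)*45)*35 = (9450 - 630*√5)*35 = 330750 - 22050*√5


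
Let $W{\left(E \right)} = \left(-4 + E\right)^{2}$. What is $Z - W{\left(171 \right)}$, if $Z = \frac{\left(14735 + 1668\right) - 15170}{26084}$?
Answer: $- \frac{727455443}{26084} \approx -27889.0$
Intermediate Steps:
$Z = \frac{1233}{26084}$ ($Z = \left(16403 - 15170\right) \frac{1}{26084} = 1233 \cdot \frac{1}{26084} = \frac{1233}{26084} \approx 0.04727$)
$Z - W{\left(171 \right)} = \frac{1233}{26084} - \left(-4 + 171\right)^{2} = \frac{1233}{26084} - 167^{2} = \frac{1233}{26084} - 27889 = - \frac{727455443}{26084}$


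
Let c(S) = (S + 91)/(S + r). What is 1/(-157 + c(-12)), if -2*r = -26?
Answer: -1/78 ≈ -0.012821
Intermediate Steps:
r = 13 (r = -½*(-26) = 13)
c(S) = (91 + S)/(13 + S) (c(S) = (S + 91)/(S + 13) = (91 + S)/(13 + S))
1/(-157 + c(-12)) = 1/(-157 + (91 - 12)/(13 - 12)) = 1/(-157 + 79/1) = 1/(-157 + 1*79) = 1/(-157 + 79) = 1/(-78) = -1/78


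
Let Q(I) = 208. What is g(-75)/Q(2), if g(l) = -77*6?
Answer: -231/104 ≈ -2.2212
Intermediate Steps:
g(l) = -462
g(-75)/Q(2) = -462/208 = -462*1/208 = -231/104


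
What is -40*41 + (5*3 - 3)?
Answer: -1628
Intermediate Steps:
-40*41 + (5*3 - 3) = -1640 + (15 - 3) = -1640 + 12 = -1628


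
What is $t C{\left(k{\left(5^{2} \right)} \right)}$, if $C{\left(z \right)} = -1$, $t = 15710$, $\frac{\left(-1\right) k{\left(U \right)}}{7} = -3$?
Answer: $-15710$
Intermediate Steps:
$k{\left(U \right)} = 21$ ($k{\left(U \right)} = \left(-7\right) \left(-3\right) = 21$)
$t C{\left(k{\left(5^{2} \right)} \right)} = 15710 \left(-1\right) = -15710$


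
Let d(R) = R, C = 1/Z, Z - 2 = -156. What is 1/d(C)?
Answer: -154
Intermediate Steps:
Z = -154 (Z = 2 - 156 = -154)
C = -1/154 (C = 1/(-154) = -1/154 ≈ -0.0064935)
1/d(C) = 1/(-1/154) = -154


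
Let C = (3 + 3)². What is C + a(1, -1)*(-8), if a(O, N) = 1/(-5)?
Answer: 188/5 ≈ 37.600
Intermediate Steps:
a(O, N) = -⅕
C = 36 (C = 6² = 36)
C + a(1, -1)*(-8) = 36 - ⅕*(-8) = 36 + 8/5 = 188/5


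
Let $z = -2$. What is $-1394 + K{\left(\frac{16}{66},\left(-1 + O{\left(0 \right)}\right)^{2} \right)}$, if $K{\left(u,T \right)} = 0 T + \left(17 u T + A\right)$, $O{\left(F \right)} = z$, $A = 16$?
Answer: $- \frac{14750}{11} \approx -1340.9$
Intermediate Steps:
$O{\left(F \right)} = -2$
$K{\left(u,T \right)} = 16 + 17 T u$ ($K{\left(u,T \right)} = 0 T + \left(17 u T + 16\right) = 0 + \left(17 T u + 16\right) = 0 + \left(16 + 17 T u\right) = 16 + 17 T u$)
$-1394 + K{\left(\frac{16}{66},\left(-1 + O{\left(0 \right)}\right)^{2} \right)} = -1394 + \left(16 + 17 \left(-1 - 2\right)^{2} \cdot \frac{16}{66}\right) = -1394 + \left(16 + 17 \left(-3\right)^{2} \cdot 16 \cdot \frac{1}{66}\right) = -1394 + \left(16 + 17 \cdot 9 \cdot \frac{8}{33}\right) = -1394 + \left(16 + \frac{408}{11}\right) = -1394 + \frac{584}{11} = - \frac{14750}{11}$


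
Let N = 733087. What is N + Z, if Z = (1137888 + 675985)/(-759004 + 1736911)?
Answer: 716892722782/977907 ≈ 7.3309e+5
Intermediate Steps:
Z = 1813873/977907 ≈ 1.8549
N + Z = 733087 + 1813873/977907 = 716892722782/977907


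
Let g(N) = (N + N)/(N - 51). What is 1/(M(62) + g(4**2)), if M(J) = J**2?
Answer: 35/134508 ≈ 0.00026021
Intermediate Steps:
g(N) = 2*N/(-51 + N) (g(N) = (2*N)/(-51 + N) = 2*N/(-51 + N))
1/(M(62) + g(4**2)) = 1/(62**2 + 2*4**2/(-51 + 4**2)) = 1/(3844 + 2*16/(-51 + 16)) = 1/(3844 + 2*16/(-35)) = 1/(3844 + 2*16*(-1/35)) = 1/(3844 - 32/35) = 1/(134508/35) = 35/134508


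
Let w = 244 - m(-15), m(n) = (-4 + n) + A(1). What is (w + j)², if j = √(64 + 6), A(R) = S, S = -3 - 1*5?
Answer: (271 + √70)² ≈ 78046.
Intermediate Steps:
S = -8 (S = -3 - 5 = -8)
A(R) = -8
m(n) = -12 + n (m(n) = (-4 + n) - 8 = -12 + n)
w = 271 (w = 244 - (-12 - 15) = 244 - 1*(-27) = 244 + 27 = 271)
j = √70 ≈ 8.3666
(w + j)² = (271 + √70)²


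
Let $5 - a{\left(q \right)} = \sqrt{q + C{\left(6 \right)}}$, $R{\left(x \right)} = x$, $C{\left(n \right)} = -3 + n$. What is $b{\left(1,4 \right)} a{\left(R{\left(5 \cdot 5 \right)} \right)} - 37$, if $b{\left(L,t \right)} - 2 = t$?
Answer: $-7 - 12 \sqrt{7} \approx -38.749$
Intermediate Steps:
$b{\left(L,t \right)} = 2 + t$
$a{\left(q \right)} = 5 - \sqrt{3 + q}$ ($a{\left(q \right)} = 5 - \sqrt{q + \left(-3 + 6\right)} = 5 - \sqrt{q + 3} = 5 - \sqrt{3 + q}$)
$b{\left(1,4 \right)} a{\left(R{\left(5 \cdot 5 \right)} \right)} - 37 = \left(2 + 4\right) \left(5 - \sqrt{3 + 5 \cdot 5}\right) - 37 = 6 \left(5 - \sqrt{3 + 25}\right) - 37 = 6 \left(5 - \sqrt{28}\right) - 37 = 6 \left(5 - 2 \sqrt{7}\right) - 37 = \left(30 - 12 \sqrt{7}\right) - 37 = -7 - 12 \sqrt{7}$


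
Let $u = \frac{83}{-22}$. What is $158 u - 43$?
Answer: $- \frac{7030}{11} \approx -639.09$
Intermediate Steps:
$u = - \frac{83}{22}$ ($u = 83 \left(- \frac{1}{22}\right) = - \frac{83}{22} \approx -3.7727$)
$158 u - 43 = 158 \left(- \frac{83}{22}\right) - 43 = - \frac{6557}{11} + \left(-45 + 2\right) = - \frac{6557}{11} - 43 = - \frac{7030}{11}$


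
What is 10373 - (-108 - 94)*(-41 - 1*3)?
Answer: 1485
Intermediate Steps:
10373 - (-108 - 94)*(-41 - 1*3) = 10373 - (-202)*(-41 - 3) = 10373 - (-202)*(-44) = 10373 - 1*8888 = 10373 - 8888 = 1485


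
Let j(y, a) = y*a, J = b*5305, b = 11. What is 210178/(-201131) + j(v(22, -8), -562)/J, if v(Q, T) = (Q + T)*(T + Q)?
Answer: -34419919102/11736999505 ≈ -2.9326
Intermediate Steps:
J = 58355 (J = 11*5305 = 58355)
v(Q, T) = (Q + T)**2 (v(Q, T) = (Q + T)*(Q + T) = (Q + T)**2)
j(y, a) = a*y
210178/(-201131) + j(v(22, -8), -562)/J = 210178/(-201131) - 562*(22 - 8)**2/58355 = 210178*(-1/201131) - 562*14**2*(1/58355) = -210178/201131 - 562*196*(1/58355) = -210178/201131 - 110152*1/58355 = -210178/201131 - 110152/58355 = -34419919102/11736999505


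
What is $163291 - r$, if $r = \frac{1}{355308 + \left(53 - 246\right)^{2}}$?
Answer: $\frac{64101025086}{392557} \approx 1.6329 \cdot 10^{5}$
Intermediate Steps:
$r = \frac{1}{392557}$ ($r = \frac{1}{355308 + \left(-193\right)^{2}} = \frac{1}{355308 + 37249} = \frac{1}{392557} \approx 2.5474 \cdot 10^{-6}$)
$163291 - r = 163291 - \frac{1}{392557} = \frac{64101025086}{392557}$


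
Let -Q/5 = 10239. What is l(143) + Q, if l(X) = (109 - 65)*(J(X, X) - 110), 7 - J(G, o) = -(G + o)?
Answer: -43143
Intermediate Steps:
Q = -51195 (Q = -5*10239 = -51195)
J(G, o) = 7 + G + o (J(G, o) = 7 - (-1)*(G + o) = 7 - (-G - o) = 7 + (G + o) = 7 + G + o)
l(X) = -4532 + 88*X (l(X) = (109 - 65)*((7 + X + X) - 110) = 44*((7 + 2*X) - 110) = 44*(-103 + 2*X) = -4532 + 88*X)
l(143) + Q = (-4532 + 88*143) - 51195 = (-4532 + 12584) - 51195 = 8052 - 51195 = -43143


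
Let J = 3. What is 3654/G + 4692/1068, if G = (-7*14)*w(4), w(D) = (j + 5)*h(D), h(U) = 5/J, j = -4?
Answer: -56002/3115 ≈ -17.978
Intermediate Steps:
h(U) = 5/3
w(D) = 5/3 (w(D) = (-4 + 5)*(5/3) = 1*(5/3) = 5/3)
G = -490/3 (G = -7*14*(5/3) = -98*5/3 = -490/3 ≈ -163.33)
3654/G + 4692/1068 = 3654/(-490/3) + 4692/1068 = 3654*(-3/490) + 4692*(1/1068) = -783/35 + 391/89 = -56002/3115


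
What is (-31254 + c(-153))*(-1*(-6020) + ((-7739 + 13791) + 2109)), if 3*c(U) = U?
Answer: -443936205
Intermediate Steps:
c(U) = U/3
(-31254 + c(-153))*(-1*(-6020) + ((-7739 + 13791) + 2109)) = (-31254 + (⅓)*(-153))*(-1*(-6020) + ((-7739 + 13791) + 2109)) = (-31254 - 51)*(6020 + (6052 + 2109)) = -31305*(6020 + 8161) = -31305*14181 = -443936205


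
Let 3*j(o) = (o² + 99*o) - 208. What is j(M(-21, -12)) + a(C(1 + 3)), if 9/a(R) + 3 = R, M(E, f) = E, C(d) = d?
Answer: -1819/3 ≈ -606.33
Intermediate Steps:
j(o) = -208/3 + 33*o + o²/3 (j(o) = ((o² + 99*o) - 208)/3 = (-208 + o² + 99*o)/3 = -208/3 + 33*o + o²/3)
a(R) = 9/(-3 + R)
j(M(-21, -12)) + a(C(1 + 3)) = (-208/3 + 33*(-21) + (⅓)*(-21)²) + 9/(-3 + (1 + 3)) = (-208/3 - 693 + (⅓)*441) + 9/(-3 + 4) = (-208/3 - 693 + 147) + 9/1 = -1846/3 + 9*1 = -1846/3 + 9 = -1819/3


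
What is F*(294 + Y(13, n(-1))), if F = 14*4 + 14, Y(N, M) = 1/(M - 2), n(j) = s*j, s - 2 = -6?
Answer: 20615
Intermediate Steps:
s = -4 (s = 2 - 6 = -4)
n(j) = -4*j
Y(N, M) = 1/(-2 + M)
F = 70 (F = 56 + 14 = 70)
F*(294 + Y(13, n(-1))) = 70*(294 + 1/(-2 - 4*(-1))) = 70*(294 + 1/(-2 + 4)) = 70*(294 + 1/2) = 70*(294 + ½) = 70*(589/2) = 20615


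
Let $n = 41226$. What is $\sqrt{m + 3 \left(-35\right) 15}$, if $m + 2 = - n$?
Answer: $i \sqrt{42803} \approx 206.89 i$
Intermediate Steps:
$m = -41228$ ($m = -2 - 41226 = -41228$)
$\sqrt{m + 3 \left(-35\right) 15} = \sqrt{-41228 + 3 \left(-35\right) 15} = \sqrt{-41228 - 1575} = \sqrt{-42803} = i \sqrt{42803}$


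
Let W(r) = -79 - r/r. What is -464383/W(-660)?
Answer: 464383/80 ≈ 5804.8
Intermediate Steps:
W(r) = -80 (W(r) = -79 - 1*1 = -79 - 1 = -80)
-464383/W(-660) = -464383/(-80) = -464383*(-1/80) = 464383/80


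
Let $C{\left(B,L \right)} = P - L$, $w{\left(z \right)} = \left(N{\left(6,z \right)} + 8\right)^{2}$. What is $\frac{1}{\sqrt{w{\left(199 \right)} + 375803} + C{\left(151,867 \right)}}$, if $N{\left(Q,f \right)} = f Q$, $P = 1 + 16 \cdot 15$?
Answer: $\frac{626}{1428731} + \frac{\sqrt{1820607}}{1428731} \approx 0.0013826$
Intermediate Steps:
$P = 241$ ($P = 1 + 240 = 241$)
$N{\left(Q,f \right)} = Q f$
$w{\left(z \right)} = \left(8 + 6 z\right)^{2}$ ($w{\left(z \right)} = \left(6 z + 8\right)^{2} = \left(8 + 6 z\right)^{2}$)
$C{\left(B,L \right)} = 241 - L$
$\frac{1}{\sqrt{w{\left(199 \right)} + 375803} + C{\left(151,867 \right)}} = \frac{1}{\sqrt{4 \left(4 + 3 \cdot 199\right)^{2} + 375803} + \left(241 - 867\right)} = \frac{1}{\sqrt{4 \left(4 + 597\right)^{2} + 375803} + \left(241 - 867\right)} = \frac{1}{\sqrt{4 \cdot 601^{2} + 375803} - 626} = \frac{1}{\sqrt{4 \cdot 361201 + 375803} - 626} = \frac{1}{\sqrt{1444804 + 375803} - 626} = \frac{1}{\sqrt{1820607} - 626} = \frac{1}{-626 + \sqrt{1820607}}$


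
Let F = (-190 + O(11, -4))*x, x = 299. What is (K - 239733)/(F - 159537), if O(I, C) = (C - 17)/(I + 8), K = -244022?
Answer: 9191345/4116872 ≈ 2.2326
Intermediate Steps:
O(I, C) = (-17 + C)/(8 + I)
F = -1085669/19 (F = (-190 + (-17 - 4)/(8 + 11))*299 = (-190 - 21/19)*299 = -3631/19*299 = -1085669/19 ≈ -57141.)
(K - 239733)/(F - 159537) = (-244022 - 239733)/(-1085669/19 - 159537) = -483755/(-4116872/19) = -483755*(-19/4116872) = 9191345/4116872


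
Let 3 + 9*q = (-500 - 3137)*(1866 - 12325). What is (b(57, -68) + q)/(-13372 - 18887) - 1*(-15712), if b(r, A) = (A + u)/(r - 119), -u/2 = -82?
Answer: 140232880484/9000261 ≈ 15581.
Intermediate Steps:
u = 164 (u = -2*(-82) = 164)
b(r, A) = (164 + A)/(-119 + r) (b(r, A) = (A + 164)/(r - 119) = (164 + A)/(-119 + r))
q = 38039380/9 (q = -⅓ + ((-500 - 3137)*(1866 - 12325))/9 = -⅓ + (-3637*(-10459))/9 = -⅓ + (⅑)*38039383 = -⅓ + 38039383/9 = 38039380/9 ≈ 4.2266e+6)
(b(57, -68) + q)/(-13372 - 18887) - 1*(-15712) = ((164 - 68)/(-119 + 57) + 38039380/9)/(-13372 - 18887) - 1*(-15712) = (96/(-62) + 38039380/9)/(-32259) + 15712 = (-1/62*96 + 38039380/9)*(-1/32259) + 15712 = (-48/31 + 38039380/9)*(-1/32259) + 15712 = (1179220348/279)*(-1/32259) + 15712 = -1179220348/9000261 + 15712 = 140232880484/9000261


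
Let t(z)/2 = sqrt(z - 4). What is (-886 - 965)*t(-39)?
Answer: -3702*I*sqrt(43) ≈ -24276.0*I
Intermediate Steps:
t(z) = 2*sqrt(-4 + z) (t(z) = 2*sqrt(z - 4) = 2*sqrt(-4 + z))
(-886 - 965)*t(-39) = (-886 - 965)*(2*sqrt(-4 - 39)) = -3702*sqrt(-43) = -3702*I*sqrt(43)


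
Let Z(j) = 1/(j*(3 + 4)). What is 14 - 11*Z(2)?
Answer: 185/14 ≈ 13.214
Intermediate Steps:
Z(j) = 1/(7*j) (Z(j) = 1/(j*7) = 1/(7*j))
14 - 11*Z(2) = 14 - 11/(7*2) = 14 - 11*1/14 = 14 - 11/14 = 185/14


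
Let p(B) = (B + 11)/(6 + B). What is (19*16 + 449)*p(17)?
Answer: 21084/23 ≈ 916.70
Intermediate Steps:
p(B) = (11 + B)/(6 + B)
(19*16 + 449)*p(17) = (19*16 + 449)*((11 + 17)/(6 + 17)) = (304 + 449)*(28/23) = 753*((1/23)*28) = 753*(28/23) = 21084/23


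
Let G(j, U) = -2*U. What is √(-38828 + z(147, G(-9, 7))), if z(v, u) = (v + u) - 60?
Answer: I*√38755 ≈ 196.86*I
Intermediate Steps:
z(v, u) = -60 + u + v (z(v, u) = (u + v) - 60 = -60 + u + v)
√(-38828 + z(147, G(-9, 7))) = √(-38828 + (-60 - 2*7 + 147)) = √(-38828 + (-60 - 14 + 147)) = √(-38828 + 73) = √(-38755) = I*√38755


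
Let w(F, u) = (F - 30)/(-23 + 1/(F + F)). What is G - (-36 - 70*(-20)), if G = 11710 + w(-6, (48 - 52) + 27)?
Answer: 2866274/277 ≈ 10348.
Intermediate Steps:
w(F, u) = (-30 + F)/(-23 + 1/(2*F))
G = 3244102/277 (G = 11710 + 2*(-6)*(30 - 1*(-6))/(-1 + 46*(-6)) = 11710 + 2*(-6)*(30 + 6)/(-1 - 276) = 11710 + 2*(-6)*36/(-277) = 11710 + 2*(-6)*(-1/277)*36 = 11710 + 432/277 = 3244102/277 ≈ 11712.)
G - (-36 - 70*(-20)) = 3244102/277 - (-36 - 70*(-20)) = 3244102/277 - (-36 + 1400) = 3244102/277 - 1*1364 = 3244102/277 - 1364 = 2866274/277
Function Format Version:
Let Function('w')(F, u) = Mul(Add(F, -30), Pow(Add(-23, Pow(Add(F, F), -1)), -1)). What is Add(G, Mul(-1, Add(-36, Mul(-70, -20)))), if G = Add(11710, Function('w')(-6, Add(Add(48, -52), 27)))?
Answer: Rational(2866274, 277) ≈ 10348.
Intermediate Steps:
Function('w')(F, u) = Mul(Pow(Add(-23, Mul(Rational(1, 2), Pow(F, -1))), -1), Add(-30, F)) (Function('w')(F, u) = Mul(Add(-30, F), Pow(Add(-23, Pow(Mul(2, F), -1)), -1)) = Mul(Add(-30, F), Pow(Add(-23, Mul(Rational(1, 2), Pow(F, -1))), -1)) = Mul(Pow(Add(-23, Mul(Rational(1, 2), Pow(F, -1))), -1), Add(-30, F)))
G = Rational(3244102, 277) (G = Add(11710, Mul(2, -6, Pow(Add(-1, Mul(46, -6)), -1), Add(30, Mul(-1, -6)))) = Add(11710, Mul(2, -6, Pow(Add(-1, -276), -1), Add(30, 6))) = Add(11710, Mul(2, -6, Pow(-277, -1), 36)) = Add(11710, Mul(2, -6, Rational(-1, 277), 36)) = Add(11710, Rational(432, 277)) = Rational(3244102, 277) ≈ 11712.)
Add(G, Mul(-1, Add(-36, Mul(-70, -20)))) = Add(Rational(3244102, 277), Mul(-1, Add(-36, Mul(-70, -20)))) = Add(Rational(3244102, 277), Mul(-1, Add(-36, 1400))) = Add(Rational(3244102, 277), Mul(-1, 1364)) = Add(Rational(3244102, 277), -1364) = Rational(2866274, 277)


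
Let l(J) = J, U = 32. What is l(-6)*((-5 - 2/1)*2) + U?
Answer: 116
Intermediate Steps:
l(-6)*((-5 - 2/1)*2) + U = -6*(-5 - 2/1)*2 + 32 = -6*(-5 - 2*1)*2 + 32 = -6*(-5 - 2)*2 + 32 = -(-42)*2 + 32 = -6*(-14) + 32 = 84 + 32 = 116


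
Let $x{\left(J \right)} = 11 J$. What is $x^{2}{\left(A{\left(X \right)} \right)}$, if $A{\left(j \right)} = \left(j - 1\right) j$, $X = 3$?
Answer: $4356$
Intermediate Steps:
$A{\left(j \right)} = j \left(-1 + j\right)$ ($A{\left(j \right)} = \left(-1 + j\right) j = j \left(-1 + j\right)$)
$x^{2}{\left(A{\left(X \right)} \right)} = \left(11 \cdot 3 \left(-1 + 3\right)\right)^{2} = \left(11 \cdot 3 \cdot 2\right)^{2} = \left(11 \cdot 6\right)^{2} = 66^{2} = 4356$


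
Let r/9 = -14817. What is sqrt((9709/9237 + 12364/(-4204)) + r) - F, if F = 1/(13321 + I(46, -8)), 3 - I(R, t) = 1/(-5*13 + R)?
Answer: -19/253157 + I*sqrt(12568292068255213353)/9708087 ≈ -7.5052e-5 + 365.18*I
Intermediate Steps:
r = -133353 (r = 9*(-14817) = -133353)
I(R, t) = 3 - 1/(-65 + R) (I(R, t) = 3 - 1/(-5*13 + R) = 3 - 1/(-65 + R))
F = 19/253157 (F = 1/(13321 + (-196 + 3*46)/(-65 + 46)) = 1/(13321 + (-196 + 138)/(-19)) = 1/(13321 - 1/19*(-58)) = 1/(13321 + 58/19) = 1/(253157/19) = 19/253157 ≈ 7.5052e-5)
sqrt((9709/9237 + 12364/(-4204)) + r) - F = sqrt((9709/9237 + 12364/(-4204)) - 133353) - 1*19/253157 = sqrt((9709*(1/9237) + 12364*(-1/4204)) - 133353) - 19/253157 = sqrt((9709/9237 - 3091/1051) - 133353) - 19/253157 = sqrt(-18347408/9708087 - 133353) - 19/253157 = sqrt(-1294620873119/9708087) - 19/253157 = I*sqrt(12568292068255213353)/9708087 - 19/253157 = -19/253157 + I*sqrt(12568292068255213353)/9708087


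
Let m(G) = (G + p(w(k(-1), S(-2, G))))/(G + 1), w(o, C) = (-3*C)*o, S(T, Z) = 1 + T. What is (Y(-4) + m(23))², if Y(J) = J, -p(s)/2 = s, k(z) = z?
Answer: 4489/576 ≈ 7.7934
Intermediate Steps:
w(o, C) = -3*C*o
p(s) = -2*s
m(G) = (6 + G)/(1 + G) (m(G) = (G - (-6)*(1 - 2)*(-1))/(G + 1) = (G - (-6)*(-1)*(-1))/(1 + G) = (G - 2*(-3))/(1 + G) = (G + 6)/(1 + G) = (6 + G)/(1 + G))
(Y(-4) + m(23))² = (-4 + (6 + 23)/(1 + 23))² = (-4 + 29/24)² = (-67/24)² = 4489/576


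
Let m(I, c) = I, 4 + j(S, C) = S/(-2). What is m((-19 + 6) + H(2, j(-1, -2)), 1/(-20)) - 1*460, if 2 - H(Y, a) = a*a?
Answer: -1933/4 ≈ -483.25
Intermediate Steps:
j(S, C) = -4 - S/2 (j(S, C) = -4 + S/(-2) = -4 + S*(-½) = -4 - S/2)
H(Y, a) = 2 - a² (H(Y, a) = 2 - a*a = 2 - a²)
m((-19 + 6) + H(2, j(-1, -2)), 1/(-20)) - 1*460 = ((-19 + 6) + (2 - (-4 - ½*(-1))²)) - 1*460 = (-13 + (2 - (-4 + ½)²)) - 460 = (-13 + (2 - (-7/2)²)) - 460 = (-13 + (2 - 1*49/4)) - 460 = (-13 + (2 - 49/4)) - 460 = (-13 - 41/4) - 460 = -93/4 - 460 = -1933/4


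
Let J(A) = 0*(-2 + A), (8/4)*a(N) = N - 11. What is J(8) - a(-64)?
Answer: 75/2 ≈ 37.500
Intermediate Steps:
a(N) = -11/2 + N/2 (a(N) = (N - 11)/2 = (-11 + N)/2 = -11/2 + N/2)
J(A) = 0
J(8) - a(-64) = 0 - (-11/2 + (½)*(-64)) = 0 - (-11/2 - 32) = 0 - 1*(-75/2) = 0 + 75/2 = 75/2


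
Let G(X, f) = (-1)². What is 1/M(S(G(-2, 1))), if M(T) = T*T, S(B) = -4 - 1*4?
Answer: 1/64 ≈ 0.015625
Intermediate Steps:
G(X, f) = 1
S(B) = -8 (S(B) = -4 - 4 = -8)
M(T) = T²
1/M(S(G(-2, 1))) = 1/((-8)²) = 1/64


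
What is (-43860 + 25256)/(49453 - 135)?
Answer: -9302/24659 ≈ -0.37723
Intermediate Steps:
(-43860 + 25256)/(49453 - 135) = -18604/49318 = -18604*1/49318 = -9302/24659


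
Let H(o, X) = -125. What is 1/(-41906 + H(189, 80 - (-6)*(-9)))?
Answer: -1/42031 ≈ -2.3792e-5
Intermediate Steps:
1/(-41906 + H(189, 80 - (-6)*(-9))) = 1/(-41906 - 125) = 1/(-42031) = -1/42031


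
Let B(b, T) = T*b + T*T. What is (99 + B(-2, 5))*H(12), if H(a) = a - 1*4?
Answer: 912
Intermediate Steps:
B(b, T) = T**2 + T*b (B(b, T) = T*b + T**2 = T**2 + T*b)
H(a) = -4 + a (H(a) = a - 4 = -4 + a)
(99 + B(-2, 5))*H(12) = (99 + 5*(5 - 2))*(-4 + 12) = (99 + 5*3)*8 = (99 + 15)*8 = 114*8 = 912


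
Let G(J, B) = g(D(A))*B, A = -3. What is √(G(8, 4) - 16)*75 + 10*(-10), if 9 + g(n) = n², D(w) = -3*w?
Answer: -100 + 300*√17 ≈ 1136.9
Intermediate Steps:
g(n) = -9 + n²
G(J, B) = 72*B (G(J, B) = (-9 + (-3*(-3))²)*B = (-9 + 9²)*B = (-9 + 81)*B = 72*B)
√(G(8, 4) - 16)*75 + 10*(-10) = √(72*4 - 16)*75 + 10*(-10) = √(288 - 16)*75 - 100 = √272*75 - 100 = (4*√17)*75 - 100 = 300*√17 - 100 = -100 + 300*√17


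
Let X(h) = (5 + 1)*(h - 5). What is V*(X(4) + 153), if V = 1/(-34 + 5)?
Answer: -147/29 ≈ -5.0690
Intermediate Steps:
X(h) = -30 + 6*h (X(h) = 6*(-5 + h) = -30 + 6*h)
V = -1/29 (V = 1/(-29) = -1/29 ≈ -0.034483)
V*(X(4) + 153) = -((-30 + 6*4) + 153)/29 = -((-30 + 24) + 153)/29 = -(-6 + 153)/29 = -1/29*147 = -147/29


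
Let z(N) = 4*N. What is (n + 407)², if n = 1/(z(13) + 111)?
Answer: 4401260964/26569 ≈ 1.6565e+5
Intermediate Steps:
n = 1/163 (n = 1/(4*13 + 111) = 1/(52 + 111) = 1/163 ≈ 0.0061350)
(n + 407)² = (1/163 + 407)² = (66342/163)² = 4401260964/26569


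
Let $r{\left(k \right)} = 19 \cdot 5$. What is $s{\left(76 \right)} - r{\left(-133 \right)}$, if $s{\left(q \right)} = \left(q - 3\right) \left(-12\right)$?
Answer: $-971$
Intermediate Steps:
$r{\left(k \right)} = 95$
$s{\left(q \right)} = 36 - 12 q$ ($s{\left(q \right)} = \left(-3 + q\right) \left(-12\right) = 36 - 12 q$)
$s{\left(76 \right)} - r{\left(-133 \right)} = \left(36 - 912\right) - 95 = -876 - 95 = -971$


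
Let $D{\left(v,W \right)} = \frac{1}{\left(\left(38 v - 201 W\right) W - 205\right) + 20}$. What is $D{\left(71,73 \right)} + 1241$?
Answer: $\frac{1085080759}{874360} \approx 1241.0$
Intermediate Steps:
$D{\left(v,W \right)} = \frac{1}{-185 + W \left(- 201 W + 38 v\right)}$ ($D{\left(v,W \right)} = \frac{1}{\left(\left(- 201 W + 38 v\right) W - 205\right) + 20} = \frac{1}{\left(W \left(- 201 W + 38 v\right) - 205\right) + 20} = \frac{1}{\left(-205 + W \left(- 201 W + 38 v\right)\right) + 20} = \frac{1}{-185 + W \left(- 201 W + 38 v\right)}$)
$D{\left(71,73 \right)} + 1241 = \frac{1}{-185 - 201 \cdot 73^{2} + 38 \cdot 73 \cdot 71} + 1241 = \frac{1}{-185 - 1071129 + 196954} + 1241 = \frac{1}{-874360} + 1241 = - \frac{1}{874360} + 1241 = \frac{1085080759}{874360}$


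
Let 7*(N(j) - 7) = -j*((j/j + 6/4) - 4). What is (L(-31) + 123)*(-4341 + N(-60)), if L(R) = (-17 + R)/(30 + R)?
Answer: -5203188/7 ≈ -7.4331e+5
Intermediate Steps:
N(j) = 7 + 3*j/14 (N(j) = 7 + (-j*((j/j + 6/4) - 4))/7 = 7 + (-j*((1 + 6*(¼)) - 4))/7 = 7 + (-j*((1 + 3/2) - 4))/7 = 7 + (-j*(5/2 - 4))/7 = 7 + (-j*(-3)/2)/7 = 7 + (-(-3)*j/2)/7 = 7 + (3*j/2)/7 = 7 + 3*j/14)
L(R) = (-17 + R)/(30 + R)
(L(-31) + 123)*(-4341 + N(-60)) = ((-17 - 31)/(30 - 31) + 123)*(-4341 + (7 + (3/14)*(-60))) = (-48/(-1) + 123)*(-4341 + (7 - 90/7)) = (-1*(-48) + 123)*(-4341 - 41/7) = (48 + 123)*(-30428/7) = 171*(-30428/7) = -5203188/7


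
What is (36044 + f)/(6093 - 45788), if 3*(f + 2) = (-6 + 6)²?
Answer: -36042/39695 ≈ -0.90797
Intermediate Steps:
f = -2 (f = -2 + (-6 + 6)²/3 = -2 + (⅓)*0² = -2 + (⅓)*0 = -2 + 0 = -2)
(36044 + f)/(6093 - 45788) = (36044 - 2)/(6093 - 45788) = 36042/(-39695) = 36042*(-1/39695) = -36042/39695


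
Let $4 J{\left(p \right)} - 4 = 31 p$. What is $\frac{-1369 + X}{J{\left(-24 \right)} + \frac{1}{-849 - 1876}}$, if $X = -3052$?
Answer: $\frac{12047225}{504126} \approx 23.897$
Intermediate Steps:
$J{\left(p \right)} = 1 + \frac{31 p}{4}$
$\frac{-1369 + X}{J{\left(-24 \right)} + \frac{1}{-849 - 1876}} = \frac{-1369 - 3052}{\left(1 + \frac{31}{4} \left(-24\right)\right) + \frac{1}{-849 - 1876}} = - \frac{4421}{\left(1 - 186\right) + \frac{1}{-2725}} = - \frac{4421}{-185 - \frac{1}{2725}} = - \frac{4421}{- \frac{504126}{2725}} = \left(-4421\right) \left(- \frac{2725}{504126}\right) = \frac{12047225}{504126}$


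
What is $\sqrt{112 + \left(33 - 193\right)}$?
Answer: $4 i \sqrt{3} \approx 6.9282 i$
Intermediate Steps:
$\sqrt{112 + \left(33 - 193\right)} = \sqrt{112 - 160} = \sqrt{-48} = 4 i \sqrt{3}$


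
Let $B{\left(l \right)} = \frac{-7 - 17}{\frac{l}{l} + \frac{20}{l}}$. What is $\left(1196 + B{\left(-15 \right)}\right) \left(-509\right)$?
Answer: $-645412$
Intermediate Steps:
$B{\left(l \right)} = - \frac{24}{1 + \frac{20}{l}}$
$\left(1196 + B{\left(-15 \right)}\right) \left(-509\right) = \left(1196 - - \frac{360}{20 - 15}\right) \left(-509\right) = \left(1196 - - \frac{360}{5}\right) \left(-509\right) = \left(1196 - \left(-360\right) \frac{1}{5}\right) \left(-509\right) = \left(1196 + 72\right) \left(-509\right) = 1268 \left(-509\right) = -645412$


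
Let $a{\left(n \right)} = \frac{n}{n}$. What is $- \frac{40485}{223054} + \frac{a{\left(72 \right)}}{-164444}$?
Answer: $- \frac{3328869197}{18339945988} \approx -0.18151$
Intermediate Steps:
$a{\left(n \right)} = 1$
$- \frac{40485}{223054} + \frac{a{\left(72 \right)}}{-164444} = - \frac{40485}{223054} + 1 \frac{1}{-164444} = \left(-40485\right) \frac{1}{223054} + 1 \left(- \frac{1}{164444}\right) = - \frac{40485}{223054} - \frac{1}{164444} = - \frac{3328869197}{18339945988}$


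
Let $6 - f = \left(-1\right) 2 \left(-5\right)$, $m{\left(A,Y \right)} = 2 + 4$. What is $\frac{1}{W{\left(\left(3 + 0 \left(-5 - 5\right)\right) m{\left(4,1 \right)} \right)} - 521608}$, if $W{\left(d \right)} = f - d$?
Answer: $- \frac{1}{521630} \approx -1.9171 \cdot 10^{-6}$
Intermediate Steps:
$m{\left(A,Y \right)} = 6$
$f = -4$ ($f = 6 - \left(-1\right) 2 \left(-5\right) = 6 - \left(-2\right) \left(-5\right) = 6 - 10 = -4$)
$W{\left(d \right)} = -4 - d$
$\frac{1}{W{\left(\left(3 + 0 \left(-5 - 5\right)\right) m{\left(4,1 \right)} \right)} - 521608} = \frac{1}{\left(-4 - \left(3 + 0 \left(-5 - 5\right)\right) 6\right) - 521608} = \frac{1}{\left(-4 - \left(3 + 0 \left(-10\right)\right) 6\right) - 521608} = \frac{1}{\left(-4 - \left(3 + 0\right) 6\right) - 521608} = \frac{1}{\left(-4 - 3 \cdot 6\right) - 521608} = \frac{1}{\left(-4 - 18\right) - 521608} = \frac{1}{-22 - 521608} = \frac{1}{-521630} = - \frac{1}{521630}$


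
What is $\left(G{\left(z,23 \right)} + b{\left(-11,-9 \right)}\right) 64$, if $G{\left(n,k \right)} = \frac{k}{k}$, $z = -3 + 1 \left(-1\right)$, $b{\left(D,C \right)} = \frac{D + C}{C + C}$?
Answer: $\frac{1216}{9} \approx 135.11$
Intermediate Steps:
$b{\left(D,C \right)} = \frac{C + D}{2 C}$
$z = -4$ ($z = -3 - 1 = -4$)
$G{\left(n,k \right)} = 1$
$\left(G{\left(z,23 \right)} + b{\left(-11,-9 \right)}\right) 64 = \left(1 + \frac{-9 - 11}{2 \left(-9\right)}\right) 64 = \left(1 + \frac{1}{2} \left(- \frac{1}{9}\right) \left(-20\right)\right) 64 = \left(1 + \frac{10}{9}\right) 64 = \frac{19}{9} \cdot 64 = \frac{1216}{9}$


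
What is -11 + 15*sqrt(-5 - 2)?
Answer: -11 + 15*I*sqrt(7) ≈ -11.0 + 39.686*I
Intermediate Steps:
-11 + 15*sqrt(-5 - 2) = -11 + 15*sqrt(-7) = -11 + 15*(I*sqrt(7)) = -11 + 15*I*sqrt(7)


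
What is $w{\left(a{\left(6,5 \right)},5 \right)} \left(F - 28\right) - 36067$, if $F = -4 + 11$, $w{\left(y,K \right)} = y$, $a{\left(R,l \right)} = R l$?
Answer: $-36697$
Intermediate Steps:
$F = 7$
$w{\left(a{\left(6,5 \right)},5 \right)} \left(F - 28\right) - 36067 = 6 \cdot 5 \left(7 - 28\right) - 36067 = 30 \left(-21\right) - 36067 = -630 - 36067 = -36697$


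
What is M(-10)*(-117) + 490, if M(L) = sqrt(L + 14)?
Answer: 256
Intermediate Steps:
M(L) = sqrt(14 + L)
M(-10)*(-117) + 490 = sqrt(14 - 10)*(-117) + 490 = sqrt(4)*(-117) + 490 = 2*(-117) + 490 = -234 + 490 = 256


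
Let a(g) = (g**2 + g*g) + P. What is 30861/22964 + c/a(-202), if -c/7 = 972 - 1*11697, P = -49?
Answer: 4241014599/1872920876 ≈ 2.2644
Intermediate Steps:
c = 75075 (c = -7*(972 - 1*11697) = -7*(972 - 11697) = -7*(-10725) = 75075)
a(g) = -49 + 2*g**2 (a(g) = (g**2 + g*g) - 49 = (g**2 + g**2) - 49 = 2*g**2 - 49 = -49 + 2*g**2)
30861/22964 + c/a(-202) = 30861/22964 + 75075/(-49 + 2*(-202)**2) = 30861*(1/22964) + 75075/(-49 + 2*40804) = 30861/22964 + 75075/(-49 + 81608) = 30861/22964 + 75075/81559 = 4241014599/1872920876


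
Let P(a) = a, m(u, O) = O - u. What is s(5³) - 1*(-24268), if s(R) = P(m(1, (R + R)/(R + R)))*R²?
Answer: 24268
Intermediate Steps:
s(R) = 0 (s(R) = ((R + R)/(R + R) - 1*1)*R² = ((2*R)/((2*R)) - 1)*R² = ((2*R)*(1/(2*R)) - 1)*R² = (1 - 1)*R² = 0*R² = 0)
s(5³) - 1*(-24268) = 0 - 1*(-24268) = 0 + 24268 = 24268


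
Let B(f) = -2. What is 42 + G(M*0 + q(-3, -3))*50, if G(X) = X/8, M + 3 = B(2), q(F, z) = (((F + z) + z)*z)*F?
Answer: -1857/4 ≈ -464.25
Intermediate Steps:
q(F, z) = F*z*(F + 2*z) (q(F, z) = ((F + 2*z)*z)*F = (z*(F + 2*z))*F = F*z*(F + 2*z))
M = -5 (M = -3 - 2 = -5)
G(X) = X/8
42 + G(M*0 + q(-3, -3))*50 = 42 + ((-5*0 - 3*(-3)*(-3 + 2*(-3)))/8)*50 = 42 + ((0 - 3*(-3)*(-3 - 6))/8)*50 = 42 + ((0 - 3*(-3)*(-9))/8)*50 = 42 + ((0 - 81)/8)*50 = 42 + ((⅛)*(-81))*50 = 42 - 81/8*50 = 42 - 2025/4 = -1857/4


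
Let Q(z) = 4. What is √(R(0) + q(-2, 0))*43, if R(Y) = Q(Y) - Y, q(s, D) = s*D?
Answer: 86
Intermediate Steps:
q(s, D) = D*s
R(Y) = 4 - Y
√(R(0) + q(-2, 0))*43 = √((4 - 1*0) + 0*(-2))*43 = √((4 + 0) + 0)*43 = √(4 + 0)*43 = √4*43 = 2*43 = 86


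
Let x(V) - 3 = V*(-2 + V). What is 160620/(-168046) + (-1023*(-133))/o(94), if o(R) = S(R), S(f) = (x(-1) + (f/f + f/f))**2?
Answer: 11426945517/5377472 ≈ 2125.0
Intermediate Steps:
x(V) = 3 + V*(-2 + V)
S(f) = 64 (S(f) = ((3 + (-1)**2 - 2*(-1)) + (f/f + f/f))**2 = ((3 + 1 + 2) + (1 + 1))**2 = (6 + 2)**2 = 8**2 = 64)
o(R) = 64
160620/(-168046) + (-1023*(-133))/o(94) = 160620/(-168046) - 1023*(-133)/64 = 160620*(-1/168046) + 136059*(1/64) = -80310/84023 + 136059/64 = 11426945517/5377472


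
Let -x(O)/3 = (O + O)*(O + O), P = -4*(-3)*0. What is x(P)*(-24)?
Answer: 0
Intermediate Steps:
P = 0 (P = 12*0 = 0)
x(O) = -12*O² (x(O) = -3*(O + O)*(O + O) = -3*2*O*2*O = -12*O²)
x(P)*(-24) = -12*0²*(-24) = -12*0*(-24) = 0*(-24) = 0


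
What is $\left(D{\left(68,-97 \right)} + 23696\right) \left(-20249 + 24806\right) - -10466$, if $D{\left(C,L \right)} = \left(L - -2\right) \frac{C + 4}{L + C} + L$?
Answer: $\frac{3150152041}{29} \approx 1.0863 \cdot 10^{8}$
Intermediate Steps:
$D{\left(C,L \right)} = L + \frac{\left(2 + L\right) \left(4 + C\right)}{C + L}$ ($D{\left(C,L \right)} = \left(L + 2\right) \frac{4 + C}{C + L} + L = \left(2 + L\right) \frac{4 + C}{C + L} + L = \frac{\left(2 + L\right) \left(4 + C\right)}{C + L} + L = L + \frac{\left(2 + L\right) \left(4 + C\right)}{C + L}$)
$\left(D{\left(68,-97 \right)} + 23696\right) \left(-20249 + 24806\right) - -10466 = \left(\frac{8 + \left(-97\right)^{2} + 2 \cdot 68 + 4 \left(-97\right) + 2 \cdot 68 \left(-97\right)}{68 - 97} + 23696\right) \left(-20249 + 24806\right) - -10466 = \left(\frac{8 + 9409 + 136 - 388 - 13192}{-29} + 23696\right) 4557 + 10466 = \left(\left(- \frac{1}{29}\right) \left(-4027\right) + 23696\right) 4557 + 10466 = \left(\frac{4027}{29} + 23696\right) 4557 + 10466 = \frac{691211}{29} \cdot 4557 + 10466 = \frac{3149848527}{29} + 10466 = \frac{3150152041}{29}$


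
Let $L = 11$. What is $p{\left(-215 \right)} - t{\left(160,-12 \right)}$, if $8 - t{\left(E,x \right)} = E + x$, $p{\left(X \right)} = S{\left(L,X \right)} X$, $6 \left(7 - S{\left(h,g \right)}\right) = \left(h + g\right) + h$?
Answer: $- \frac{49685}{6} \approx -8280.8$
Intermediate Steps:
$S{\left(h,g \right)} = 7 - \frac{h}{3} - \frac{g}{6}$ ($S{\left(h,g \right)} = 7 - \frac{\left(h + g\right) + h}{6} = 7 - \frac{\left(g + h\right) + h}{6} = 7 - \frac{g + 2 h}{6} = 7 - \left(\frac{h}{3} + \frac{g}{6}\right) = 7 - \frac{h}{3} - \frac{g}{6}$)
$p{\left(X \right)} = X \left(\frac{10}{3} - \frac{X}{6}\right)$ ($p{\left(X \right)} = \left(7 - \frac{11}{3} - \frac{X}{6}\right) X = \left(\frac{10}{3} - \frac{X}{6}\right) X = X \left(\frac{10}{3} - \frac{X}{6}\right)$)
$t{\left(E,x \right)} = 8 - E - x$ ($t{\left(E,x \right)} = 8 - \left(E + x\right) = 8 - E - x$)
$p{\left(-215 \right)} - t{\left(160,-12 \right)} = \frac{1}{6} \left(-215\right) \left(20 - -215\right) - \left(8 - 160 - -12\right) = \frac{1}{6} \left(-215\right) \left(20 + 215\right) - \left(8 - 160 + 12\right) = \frac{1}{6} \left(-215\right) 235 - -140 = - \frac{50525}{6} + 140 = - \frac{49685}{6}$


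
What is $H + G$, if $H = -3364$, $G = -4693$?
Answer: $-8057$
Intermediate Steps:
$H + G = -3364 - 4693 = -8057$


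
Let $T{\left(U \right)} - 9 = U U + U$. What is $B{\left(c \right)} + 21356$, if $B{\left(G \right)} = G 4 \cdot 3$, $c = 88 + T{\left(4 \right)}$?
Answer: $22760$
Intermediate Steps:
$T{\left(U \right)} = 9 + U + U^{2}$ ($T{\left(U \right)} = 9 + \left(U U + U\right) = 9 + \left(U^{2} + U\right) = 9 + \left(U + U^{2}\right) = 9 + U + U^{2}$)
$c = 117$ ($c = 88 + \left(9 + 4 + 4^{2}\right) = 88 + \left(9 + 4 + 16\right) = 88 + 29 = 117$)
$B{\left(G \right)} = 12 G$ ($B{\left(G \right)} = 4 G 3 = 12 G$)
$B{\left(c \right)} + 21356 = 12 \cdot 117 + 21356 = 1404 + 21356 = 22760$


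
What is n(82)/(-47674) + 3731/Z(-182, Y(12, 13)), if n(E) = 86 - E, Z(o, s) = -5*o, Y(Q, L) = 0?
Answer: 977297/238370 ≈ 4.0999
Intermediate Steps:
n(82)/(-47674) + 3731/Z(-182, Y(12, 13)) = (86 - 1*82)/(-47674) + 3731/((-5*(-182))) = (86 - 82)*(-1/47674) + 3731/910 = 4*(-1/47674) + 3731*(1/910) = -2/23837 + 41/10 = 977297/238370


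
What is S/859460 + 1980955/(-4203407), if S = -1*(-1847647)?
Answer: 6063860749029/3612660180220 ≈ 1.6785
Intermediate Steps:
S = 1847647
S/859460 + 1980955/(-4203407) = 1847647/859460 + 1980955/(-4203407) = 1847647*(1/859460) + 1980955*(-1/4203407) = 1847647/859460 - 1980955/4203407 = 6063860749029/3612660180220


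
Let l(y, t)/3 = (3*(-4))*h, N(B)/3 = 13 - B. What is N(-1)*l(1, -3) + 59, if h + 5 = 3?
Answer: 3083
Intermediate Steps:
h = -2 (h = -5 + 3 = -2)
N(B) = 39 - 3*B (N(B) = 3*(13 - B) = 39 - 3*B)
l(y, t) = 72 (l(y, t) = 3*((3*(-4))*(-2)) = 3*(-12*(-2)) = 3*24 = 72)
N(-1)*l(1, -3) + 59 = (39 - 3*(-1))*72 + 59 = (39 + 3)*72 + 59 = 42*72 + 59 = 3024 + 59 = 3083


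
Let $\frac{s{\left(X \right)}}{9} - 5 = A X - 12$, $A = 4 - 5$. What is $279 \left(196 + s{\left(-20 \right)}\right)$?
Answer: $87327$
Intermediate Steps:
$A = -1$
$s{\left(X \right)} = -63 - 9 X$ ($s{\left(X \right)} = 45 + 9 \left(- X - 12\right) = 45 + 9 \left(-12 - X\right) = 45 - \left(108 + 9 X\right) = -63 - 9 X$)
$279 \left(196 + s{\left(-20 \right)}\right) = 279 \left(196 - -117\right) = 279 \left(196 + \left(-63 + 180\right)\right) = 279 \left(196 + 117\right) = 279 \cdot 313 = 87327$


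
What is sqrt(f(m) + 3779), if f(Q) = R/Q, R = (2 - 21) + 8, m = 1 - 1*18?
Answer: sqrt(1092318)/17 ≈ 61.479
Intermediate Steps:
m = -17 (m = 1 - 18 = -17)
R = -11 (R = -19 + 8 = -11)
f(Q) = -11/Q
sqrt(f(m) + 3779) = sqrt(-11/(-17) + 3779) = sqrt(-11*(-1/17) + 3779) = sqrt(11/17 + 3779) = sqrt(64254/17) = sqrt(1092318)/17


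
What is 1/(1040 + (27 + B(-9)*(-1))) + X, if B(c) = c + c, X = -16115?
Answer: -17484774/1085 ≈ -16115.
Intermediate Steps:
B(c) = 2*c
1/(1040 + (27 + B(-9)*(-1))) + X = 1/(1040 + (27 + (2*(-9))*(-1))) - 16115 = 1/(1040 + (27 - 18*(-1))) - 16115 = 1/(1040 + (27 + 18)) - 16115 = 1/(1040 + 45) - 16115 = 1/1085 - 16115 = -17484774/1085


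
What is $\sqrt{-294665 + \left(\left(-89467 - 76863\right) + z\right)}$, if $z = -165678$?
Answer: $i \sqrt{626673} \approx 791.63 i$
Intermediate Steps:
$\sqrt{-294665 + \left(\left(-89467 - 76863\right) + z\right)} = \sqrt{-294665 - 332008} = \sqrt{-626673} = i \sqrt{626673}$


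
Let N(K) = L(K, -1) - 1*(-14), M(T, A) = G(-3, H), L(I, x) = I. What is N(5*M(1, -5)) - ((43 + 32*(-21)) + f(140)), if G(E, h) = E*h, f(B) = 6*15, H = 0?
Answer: 553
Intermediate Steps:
f(B) = 90
M(T, A) = 0 (M(T, A) = -3*0 = 0)
N(K) = 14 + K (N(K) = K - 1*(-14) = K + 14 = 14 + K)
N(5*M(1, -5)) - ((43 + 32*(-21)) + f(140)) = (14 + 5*0) - ((43 + 32*(-21)) + 90) = (14 + 0) - ((43 - 672) + 90) = 14 - (-629 + 90) = 14 - 1*(-539) = 14 + 539 = 553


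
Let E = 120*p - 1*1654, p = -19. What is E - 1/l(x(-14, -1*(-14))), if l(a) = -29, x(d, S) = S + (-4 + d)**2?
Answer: -114085/29 ≈ -3934.0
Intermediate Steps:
E = -3934 (E = 120*(-19) - 1*1654 = -2280 - 1654 = -3934)
E - 1/l(x(-14, -1*(-14))) = -3934 - 1/(-29) = -3934 - 1*(-1/29) = -3934 + 1/29 = -114085/29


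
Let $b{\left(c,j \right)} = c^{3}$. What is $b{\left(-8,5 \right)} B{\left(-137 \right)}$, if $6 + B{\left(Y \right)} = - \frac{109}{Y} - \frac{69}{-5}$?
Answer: $- \frac{3014656}{685} \approx -4401.0$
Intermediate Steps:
$B{\left(Y \right)} = \frac{39}{5} - \frac{109}{Y}$ ($B{\left(Y \right)} = -6 - \left(- \frac{69}{5} + \frac{109}{Y}\right) = -6 + \left(- \frac{109}{Y} + \frac{69}{5}\right) = -6 + \left(\frac{69}{5} - \frac{109}{Y}\right) = \frac{39}{5} - \frac{109}{Y}$)
$b{\left(-8,5 \right)} B{\left(-137 \right)} = \left(-8\right)^{3} \left(\frac{39}{5} - \frac{109}{-137}\right) = - 512 \left(\frac{39}{5} - - \frac{109}{137}\right) = - 512 \left(\frac{39}{5} + \frac{109}{137}\right) = \left(-512\right) \frac{5888}{685} = - \frac{3014656}{685}$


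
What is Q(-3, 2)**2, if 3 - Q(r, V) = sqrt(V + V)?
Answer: 1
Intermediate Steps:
Q(r, V) = 3 - sqrt(2)*sqrt(V) (Q(r, V) = 3 - sqrt(V + V) = 3 - sqrt(2*V) = 3 - sqrt(2)*sqrt(V))
Q(-3, 2)**2 = (3 - sqrt(2)*sqrt(2))**2 = (3 - 2)**2 = 1**2 = 1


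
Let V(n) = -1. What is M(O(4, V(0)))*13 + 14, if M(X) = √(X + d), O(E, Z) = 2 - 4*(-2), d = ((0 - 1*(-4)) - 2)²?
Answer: 14 + 13*√14 ≈ 62.642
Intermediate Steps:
d = 4 (d = ((0 + 4) - 2)² = (4 - 2)² = 2² = 4)
O(E, Z) = 10 (O(E, Z) = 2 + 8 = 10)
M(X) = √(4 + X) (M(X) = √(X + 4) = √(4 + X))
M(O(4, V(0)))*13 + 14 = √(4 + 10)*13 + 14 = √14*13 + 14 = 13*√14 + 14 = 14 + 13*√14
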